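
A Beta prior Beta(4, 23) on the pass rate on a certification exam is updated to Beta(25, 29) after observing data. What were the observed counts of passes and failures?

21 passes and 6 failures

A Beta(α, β) prior with s successes and f failures in binomial data gives a Beta(α+s, β+f) posterior.
So s = 25 − 4 = 21 and f = 29 − 23 = 6.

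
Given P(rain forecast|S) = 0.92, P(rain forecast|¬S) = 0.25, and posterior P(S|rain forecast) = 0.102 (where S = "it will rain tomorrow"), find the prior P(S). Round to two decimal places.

P(S) = 0.03

In odds form, posterior odds = prior odds × likelihood ratio, so prior odds = posterior odds ÷ LR.
Posterior odds = 0.102/(1−0.102) = 0.1136. LR = 0.92/0.25 = 3.6800.
Prior odds = 0.1136/3.6800 = 0.0309, so P(S) = 0.0309/(1+0.0309) ≈ 0.03.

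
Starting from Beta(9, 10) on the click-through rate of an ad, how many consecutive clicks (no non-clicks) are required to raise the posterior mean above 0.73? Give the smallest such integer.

k = 19

After k clicks and 0 non-clicks the posterior is Beta(9+k, 10), with mean (9+k)/(9+10+k).
Set (9+k)/(19+k) > 0.73 and solve: k > (0.73·19 − 9)/(1 − 0.73) = 18.037.
The smallest integer exceeding 18.037 is 19.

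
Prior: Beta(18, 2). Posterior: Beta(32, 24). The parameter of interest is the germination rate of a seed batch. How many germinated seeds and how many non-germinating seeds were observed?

Beta is conjugate to the binomial likelihood: posterior = Beta(α+s, β+f).
Match parameters: s=32−18=14, f=24−2=22.

14 germinated seeds and 22 non-germinating seeds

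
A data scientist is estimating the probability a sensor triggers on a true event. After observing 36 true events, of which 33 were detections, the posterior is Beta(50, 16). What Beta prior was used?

Beta(17, 13)

Beta is conjugate to the binomial likelihood: posterior = Beta(a+s, b+f).
So a = 50 − 33 = 17 and b = 16 − 3 = 13.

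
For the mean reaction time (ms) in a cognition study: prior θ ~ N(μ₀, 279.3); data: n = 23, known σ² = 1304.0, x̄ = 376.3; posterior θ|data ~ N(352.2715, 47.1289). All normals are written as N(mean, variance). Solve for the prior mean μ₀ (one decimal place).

μ₀ = 233.9

With known observation variance, the Normal–Normal posterior has precision τ_n = τ₀ + n/σ² and mean μ_n = (τ₀μ₀ + (n/σ²)x̄)/τ_n.
Here τ₀ = 1/279.3 = 0.003580 and τ_data = 23/1304.0 = 0.017638, so τ_n = 0.021218.
Rearranging for μ₀: μ₀ = (μ_n·τ_n − τ_data·x̄)/τ₀ = (352.2715·0.021218 − 0.017638·376.3) / 0.003580 = 0.837317/0.003580 ≈ 233.9.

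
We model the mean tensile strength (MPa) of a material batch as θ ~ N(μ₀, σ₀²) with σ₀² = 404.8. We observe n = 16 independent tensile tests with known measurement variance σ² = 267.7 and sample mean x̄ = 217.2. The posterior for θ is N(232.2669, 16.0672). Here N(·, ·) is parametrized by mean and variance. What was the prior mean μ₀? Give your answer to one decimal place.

The posterior mean is a precision-weighted average: μ_n = (τ₀μ₀ + τ_data·x̄)/(τ₀+τ_data), with τ₀=1/σ₀² and τ_data=n/σ².
Here τ₀ = 1/404.8 = 0.002470 and τ_data = 16/267.7 = 0.059768, so τ_n = 0.062238.
Rearranging for μ₀: μ₀ = (μ_n·τ_n − τ_data·x̄)/τ₀ = (232.2669·0.062238 − 0.059768·217.2) / 0.002470 = 1.474218/0.002470 ≈ 596.8.

μ₀ = 596.8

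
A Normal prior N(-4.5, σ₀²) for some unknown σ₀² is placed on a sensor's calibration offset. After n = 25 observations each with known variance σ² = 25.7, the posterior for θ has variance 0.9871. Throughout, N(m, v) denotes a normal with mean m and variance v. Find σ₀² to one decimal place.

σ₀² = 24.8

For the Normal–Normal model with known σ², precisions add: τ_n = τ₀ + n/σ².
So 1/σ₀² = 1/0.9871 − 25/25.7 = 1.013069 − 0.972763 = 0.040306.
Hence σ₀² = 1/0.040306 ≈ 24.8.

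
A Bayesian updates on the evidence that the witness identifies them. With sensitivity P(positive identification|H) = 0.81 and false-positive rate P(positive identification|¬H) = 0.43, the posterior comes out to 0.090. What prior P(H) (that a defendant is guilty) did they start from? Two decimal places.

In odds form, posterior odds = prior odds × likelihood ratio, so prior odds = posterior odds ÷ LR.
Posterior odds = 0.090/(1−0.090) = 0.0989. LR = 0.81/0.43 = 1.8837.
Prior odds = 0.0989/1.8837 = 0.0525, so P(H) = 0.0525/(1+0.0525) ≈ 0.05.

P(H) = 0.05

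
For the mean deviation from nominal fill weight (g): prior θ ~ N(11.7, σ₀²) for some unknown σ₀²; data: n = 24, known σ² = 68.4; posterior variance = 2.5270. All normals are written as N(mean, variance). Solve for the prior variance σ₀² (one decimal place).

σ₀² = 22.3

Posterior precision equals prior precision plus data precision: 1/σ_n² = 1/σ₀² + n/σ².
So 1/σ₀² = 1/2.5270 − 24/68.4 = 0.395726 − 0.350877 = 0.044849.
Hence σ₀² = 1/0.044849 ≈ 22.3.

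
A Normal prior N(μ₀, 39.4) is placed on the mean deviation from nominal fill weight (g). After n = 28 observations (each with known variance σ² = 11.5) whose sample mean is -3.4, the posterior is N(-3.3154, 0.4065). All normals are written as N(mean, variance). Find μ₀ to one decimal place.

With known observation variance, the Normal–Normal posterior has precision τ_n = τ₀ + n/σ² and mean μ_n = (τ₀μ₀ + (n/σ²)x̄)/τ_n.
Here τ₀ = 1/39.4 = 0.025381 and τ_data = 28/11.5 = 2.434783, so τ_n = 2.460164.
Rearranging for μ₀: μ₀ = (μ_n·τ_n − τ_data·x̄)/τ₀ = (-3.3154·2.460164 − 2.434783·-3.4) / 0.025381 = 0.121834/0.025381 ≈ 4.8.

μ₀ = 4.8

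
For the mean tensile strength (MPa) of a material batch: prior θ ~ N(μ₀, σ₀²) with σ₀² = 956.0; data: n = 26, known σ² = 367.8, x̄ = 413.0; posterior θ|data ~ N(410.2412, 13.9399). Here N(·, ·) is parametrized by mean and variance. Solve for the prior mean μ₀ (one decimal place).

The posterior mean is a precision-weighted average: μ_n = (τ₀μ₀ + τ_data·x̄)/(τ₀+τ_data), with τ₀=1/σ₀² and τ_data=n/σ².
Here τ₀ = 1/956.0 = 0.001046 and τ_data = 26/367.8 = 0.070691, so τ_n = 0.071737.
Rearranging for μ₀: μ₀ = (μ_n·τ_n − τ_data·x̄)/τ₀ = (410.2412·0.071737 − 0.070691·413.0) / 0.001046 = 0.234090/0.001046 ≈ 223.8.

μ₀ = 223.8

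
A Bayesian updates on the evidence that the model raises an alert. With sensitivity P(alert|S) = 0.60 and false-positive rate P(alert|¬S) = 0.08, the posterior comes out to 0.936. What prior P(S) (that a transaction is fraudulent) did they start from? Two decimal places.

Bayes' rule in odds form gives O(S|E) = O(S)·[P(E|S)/P(E|¬S)], hence O(S) = O(S|E)/LR.
Posterior odds = 0.936/(1−0.936) = 14.6250. LR = 0.60/0.08 = 7.5000.
Prior odds = 14.6250/7.5000 = 1.9500, so P(S) = 1.9500/(1+1.9500) ≈ 0.66.

P(S) = 0.66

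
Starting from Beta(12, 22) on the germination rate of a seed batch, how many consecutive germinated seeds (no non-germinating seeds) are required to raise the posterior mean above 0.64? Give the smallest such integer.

After k germinated seeds and 0 non-germinating seeds the posterior is Beta(12+k, 22), with mean (12+k)/(12+22+k).
Set (12+k)/(34+k) > 0.64 and solve: k > (0.64·34 − 12)/(1 − 0.64) = 27.111.
The smallest integer exceeding 27.111 is 28, and checking k=28: (40)/(62) = 0.6452 > 0.64.

k = 28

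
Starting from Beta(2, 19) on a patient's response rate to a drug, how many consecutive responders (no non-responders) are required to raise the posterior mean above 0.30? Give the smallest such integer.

After k responders and 0 non-responders the posterior is Beta(2+k, 19), with mean (2+k)/(2+19+k).
Set (2+k)/(21+k) > 0.30 and solve: k > (0.30·21 − 2)/(1 − 0.30) = 6.143.
The smallest integer exceeding 6.143 is 7.

k = 7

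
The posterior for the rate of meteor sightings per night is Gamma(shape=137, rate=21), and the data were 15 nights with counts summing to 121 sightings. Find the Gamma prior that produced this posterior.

Gamma(shape=16, rate=6)

Gamma–Poisson conjugacy: posterior shape = α + Σxᵢ, posterior rate = β + n.
So α = 137 − 121 = 16 and β = 21 − 15 = 6.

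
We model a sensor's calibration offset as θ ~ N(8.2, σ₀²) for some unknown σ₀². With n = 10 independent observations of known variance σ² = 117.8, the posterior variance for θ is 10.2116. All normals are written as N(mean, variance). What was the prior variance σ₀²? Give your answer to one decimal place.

For the Normal–Normal model with known σ², precisions add: τ_n = τ₀ + n/σ².
So 1/σ₀² = 1/10.2116 − 10/117.8 = 0.097928 − 0.084890 = 0.013038.
Hence σ₀² = 1/0.013038 ≈ 76.7.

σ₀² = 76.7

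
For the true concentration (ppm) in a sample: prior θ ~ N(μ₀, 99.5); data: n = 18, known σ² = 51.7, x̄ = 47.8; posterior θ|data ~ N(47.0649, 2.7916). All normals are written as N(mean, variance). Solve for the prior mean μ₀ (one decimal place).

The posterior mean is a precision-weighted average: μ_n = (τ₀μ₀ + τ_data·x̄)/(τ₀+τ_data), with τ₀=1/σ₀² and τ_data=n/σ².
Here τ₀ = 1/99.5 = 0.010050 and τ_data = 18/51.7 = 0.348162, so τ_n = 0.358212.
Rearranging for μ₀: μ₀ = (μ_n·τ_n − τ_data·x̄)/τ₀ = (47.0649·0.358212 − 0.348162·47.8) / 0.010050 = 0.217068/0.010050 ≈ 21.6.

μ₀ = 21.6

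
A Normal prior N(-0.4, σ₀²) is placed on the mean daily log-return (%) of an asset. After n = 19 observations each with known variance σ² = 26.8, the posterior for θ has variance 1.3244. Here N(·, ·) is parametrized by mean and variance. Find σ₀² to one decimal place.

For the Normal–Normal model with known σ², precisions add: τ_n = τ₀ + n/σ².
So 1/σ₀² = 1/1.3244 − 19/26.8 = 0.755059 − 0.708955 = 0.046104.
Hence σ₀² = 1/0.046104 ≈ 21.7.

σ₀² = 21.7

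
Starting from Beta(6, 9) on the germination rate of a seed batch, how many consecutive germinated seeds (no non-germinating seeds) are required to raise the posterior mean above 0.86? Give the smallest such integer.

k = 50

After k germinated seeds and 0 non-germinating seeds the posterior is Beta(6+k, 9), with mean (6+k)/(6+9+k).
Set (6+k)/(15+k) > 0.86 and solve: k > (0.86·15 − 6)/(1 − 0.86) = 49.286.
The smallest integer exceeding 49.286 is 50.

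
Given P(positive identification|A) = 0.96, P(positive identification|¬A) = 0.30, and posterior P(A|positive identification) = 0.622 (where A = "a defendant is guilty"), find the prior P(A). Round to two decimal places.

Bayes' rule in odds form gives O(A|E) = O(A)·[P(E|A)/P(E|¬A)], hence O(A) = O(A|E)/LR.
Posterior odds = 0.622/(1−0.622) = 1.6455. LR = 0.96/0.30 = 3.2000.
Prior odds = 1.6455/3.2000 = 0.5142, so P(A) = 0.5142/(1+0.5142) ≈ 0.34.

P(A) = 0.34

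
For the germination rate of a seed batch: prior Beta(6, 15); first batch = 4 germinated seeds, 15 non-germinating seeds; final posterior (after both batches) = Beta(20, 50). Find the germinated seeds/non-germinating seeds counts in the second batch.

10 germinated seeds and 20 non-germinating seeds

Sequential conjugate updates are equivalent to a single update on the pooled data, so total successes = posterior α − prior α and total failures = posterior β − prior β.
Total across both batches: 20−6=14 germinated seeds, 50−15=35 non-germinating seeds.
Subtract the first batch: 14−4=10 germinated seeds and 35−15=20 non-germinating seeds.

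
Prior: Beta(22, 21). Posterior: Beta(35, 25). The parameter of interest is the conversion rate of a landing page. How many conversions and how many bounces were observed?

Under Beta–binomial conjugacy the posterior parameters are (a+s, b+f).
Match parameters: s=35−22=13, f=25−21=4.

13 conversions and 4 bounces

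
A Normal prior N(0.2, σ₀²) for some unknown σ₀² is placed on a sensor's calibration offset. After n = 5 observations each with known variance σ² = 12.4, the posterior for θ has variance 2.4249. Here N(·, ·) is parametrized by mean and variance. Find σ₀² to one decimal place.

σ₀² = 109.1

Posterior precision equals prior precision plus data precision: 1/σ_n² = 1/σ₀² + n/σ².
So 1/σ₀² = 1/2.4249 − 5/12.4 = 0.412388 − 0.403226 = 0.009162.
Hence σ₀² = 1/0.009162 ≈ 109.1.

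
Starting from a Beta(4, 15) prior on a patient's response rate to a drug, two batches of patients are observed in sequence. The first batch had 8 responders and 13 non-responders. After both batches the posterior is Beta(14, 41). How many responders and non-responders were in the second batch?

Sequential conjugate updates are equivalent to a single update on the pooled data, so total successes = posterior α − prior α and total failures = posterior β − prior β.
Total across both batches: 14−4=10 responders, 41−15=26 non-responders.
Subtract the first batch: 10−8=2 responders and 26−13=13 non-responders.

2 responders and 13 non-responders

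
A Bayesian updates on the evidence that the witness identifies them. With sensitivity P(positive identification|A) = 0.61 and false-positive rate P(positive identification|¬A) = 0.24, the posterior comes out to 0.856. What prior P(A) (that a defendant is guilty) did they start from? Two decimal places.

In odds form, posterior odds = prior odds × likelihood ratio, so prior odds = posterior odds ÷ LR.
Posterior odds = 0.856/(1−0.856) = 5.9444. LR = 0.61/0.24 = 2.5417.
Prior odds = 5.9444/2.5417 = 2.3387, so P(A) = 2.3387/(1+2.3387) ≈ 0.70.

P(A) = 0.70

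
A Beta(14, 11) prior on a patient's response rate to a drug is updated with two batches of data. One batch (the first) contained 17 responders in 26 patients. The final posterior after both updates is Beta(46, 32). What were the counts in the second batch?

Sequential conjugate updates are equivalent to a single update on the pooled data, so total successes = posterior α − prior α and total failures = posterior β − prior β.
Total across both batches: 46−14=32 responders, 32−11=21 non-responders.
Subtract the first batch: 32−17=15 responders and 21−9=12 non-responders.

15 responders and 12 non-responders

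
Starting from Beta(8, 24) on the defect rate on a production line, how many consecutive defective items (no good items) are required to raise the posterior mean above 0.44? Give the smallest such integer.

After k defective items and 0 good items the posterior is Beta(8+k, 24), with mean (8+k)/(8+24+k).
Set (8+k)/(32+k) > 0.44 and solve: k > (0.44·32 − 8)/(1 − 0.44) = 10.857.
The smallest integer exceeding 10.857 is 11, and checking k=11: (19)/(43) = 0.4419 > 0.44.

k = 11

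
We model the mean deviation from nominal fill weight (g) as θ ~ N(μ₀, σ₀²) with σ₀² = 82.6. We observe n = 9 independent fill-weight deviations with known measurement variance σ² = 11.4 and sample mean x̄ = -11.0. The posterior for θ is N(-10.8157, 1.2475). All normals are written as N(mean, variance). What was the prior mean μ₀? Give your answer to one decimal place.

μ₀ = 1.2

With known observation variance, the Normal–Normal posterior has precision τ_n = τ₀ + n/σ² and mean μ_n = (τ₀μ₀ + (n/σ²)x̄)/τ_n.
Here τ₀ = 1/82.6 = 0.012107 and τ_data = 9/11.4 = 0.789474, so τ_n = 0.801581.
Rearranging for μ₀: μ₀ = (μ_n·τ_n − τ_data·x̄)/τ₀ = (-10.8157·0.801581 − 0.789474·-11.0) / 0.012107 = 0.014554/0.012107 ≈ 1.2.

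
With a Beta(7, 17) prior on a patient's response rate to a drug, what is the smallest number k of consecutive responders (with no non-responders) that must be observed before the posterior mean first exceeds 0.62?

k = 21

After k responders and 0 non-responders the posterior is Beta(7+k, 17), with mean (7+k)/(7+17+k).
Set (7+k)/(24+k) > 0.62 and solve: k > (0.62·24 − 7)/(1 − 0.62) = 20.737.
The smallest integer exceeding 20.737 is 21.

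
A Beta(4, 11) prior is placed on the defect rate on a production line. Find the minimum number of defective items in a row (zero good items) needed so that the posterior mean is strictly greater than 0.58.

After k defective items and 0 good items the posterior is Beta(4+k, 11), with mean (4+k)/(4+11+k).
Set (4+k)/(15+k) > 0.58 and solve: k > (0.58·15 − 4)/(1 − 0.58) = 11.190.
The smallest integer exceeding 11.190 is 12.

k = 12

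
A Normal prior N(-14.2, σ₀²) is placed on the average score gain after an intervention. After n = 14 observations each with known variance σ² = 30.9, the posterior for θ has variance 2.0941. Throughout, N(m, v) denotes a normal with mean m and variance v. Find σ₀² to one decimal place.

σ₀² = 40.9

For the Normal–Normal model with known σ², precisions add: τ_n = τ₀ + n/σ².
So 1/σ₀² = 1/2.0941 − 14/30.9 = 0.477532 − 0.453074 = 0.024458.
Hence σ₀² = 1/0.024458 ≈ 40.9.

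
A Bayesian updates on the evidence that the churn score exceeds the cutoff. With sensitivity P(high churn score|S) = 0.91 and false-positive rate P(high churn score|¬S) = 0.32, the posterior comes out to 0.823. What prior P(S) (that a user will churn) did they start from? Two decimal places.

P(S) = 0.62

Bayes' rule in odds form gives O(S|E) = O(S)·[P(E|S)/P(E|¬S)], hence O(S) = O(S|E)/LR.
Posterior odds = 0.823/(1−0.823) = 4.6497. LR = 0.91/0.32 = 2.8438.
Prior odds = 4.6497/2.8438 = 1.6350, so P(S) = 1.6350/(1+1.6350) ≈ 0.62.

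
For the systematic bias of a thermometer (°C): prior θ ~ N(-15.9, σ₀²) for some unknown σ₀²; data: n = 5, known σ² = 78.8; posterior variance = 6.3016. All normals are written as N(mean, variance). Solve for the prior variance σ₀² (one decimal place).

σ₀² = 10.5

For the Normal–Normal model with known σ², precisions add: τ_n = τ₀ + n/σ².
So 1/σ₀² = 1/6.3016 − 5/78.8 = 0.158690 − 0.063452 = 0.095238.
Hence σ₀² = 1/0.095238 ≈ 10.5.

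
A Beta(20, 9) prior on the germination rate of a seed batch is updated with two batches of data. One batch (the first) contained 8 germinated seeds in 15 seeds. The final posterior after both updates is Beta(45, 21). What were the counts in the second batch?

Sequential conjugate updates are equivalent to a single update on the pooled data, so total successes = posterior α − prior α and total failures = posterior β − prior β.
Total across both batches: 45−20=25 germinated seeds, 21−9=12 non-germinating seeds.
Subtract the first batch: 25−8=17 germinated seeds and 12−7=5 non-germinating seeds.

17 germinated seeds and 5 non-germinating seeds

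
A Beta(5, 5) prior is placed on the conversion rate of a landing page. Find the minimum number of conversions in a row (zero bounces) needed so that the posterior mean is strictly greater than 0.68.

After k conversions and 0 bounces the posterior is Beta(5+k, 5), with mean (5+k)/(5+5+k).
Set (5+k)/(10+k) > 0.68 and solve: k > (0.68·10 − 5)/(1 − 0.68) = 5.625.
The smallest integer exceeding 5.625 is 6, and checking k=6: (11)/(16) = 0.6875 > 0.68.

k = 6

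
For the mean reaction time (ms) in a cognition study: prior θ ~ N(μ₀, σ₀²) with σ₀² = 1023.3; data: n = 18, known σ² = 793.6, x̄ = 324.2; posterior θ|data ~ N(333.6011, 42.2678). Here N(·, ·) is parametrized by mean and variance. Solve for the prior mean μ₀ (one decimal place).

With known observation variance, the Normal–Normal posterior has precision τ_n = τ₀ + n/σ² and mean μ_n = (τ₀μ₀ + (n/σ²)x̄)/τ_n.
Here τ₀ = 1/1023.3 = 0.000977 and τ_data = 18/793.6 = 0.022681, so τ_n = 0.023658.
Rearranging for μ₀: μ₀ = (μ_n·τ_n − τ_data·x̄)/τ₀ = (333.6011·0.023658 − 0.022681·324.2) / 0.000977 = 0.539155/0.000977 ≈ 551.8.

μ₀ = 551.8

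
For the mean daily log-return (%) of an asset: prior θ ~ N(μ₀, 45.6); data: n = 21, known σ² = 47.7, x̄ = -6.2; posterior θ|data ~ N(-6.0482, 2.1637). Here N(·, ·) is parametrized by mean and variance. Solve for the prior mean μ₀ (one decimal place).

μ₀ = -3.0

With known observation variance, the Normal–Normal posterior has precision τ_n = τ₀ + n/σ² and mean μ_n = (τ₀μ₀ + (n/σ²)x̄)/τ_n.
Here τ₀ = 1/45.6 = 0.021930 and τ_data = 21/47.7 = 0.440252, so τ_n = 0.462182.
Rearranging for μ₀: μ₀ = (μ_n·τ_n − τ_data·x̄)/τ₀ = (-6.0482·0.462182 − 0.440252·-6.2) / 0.021930 = -0.065807/0.021930 ≈ -3.0.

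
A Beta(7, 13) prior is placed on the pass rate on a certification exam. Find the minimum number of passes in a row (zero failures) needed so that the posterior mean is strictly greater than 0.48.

After k passes and 0 failures the posterior is Beta(7+k, 13), with mean (7+k)/(7+13+k).
Set (7+k)/(20+k) > 0.48 and solve: k > (0.48·20 − 7)/(1 − 0.48) = 5.000.
The smallest integer exceeding 5.000 is 6.

k = 6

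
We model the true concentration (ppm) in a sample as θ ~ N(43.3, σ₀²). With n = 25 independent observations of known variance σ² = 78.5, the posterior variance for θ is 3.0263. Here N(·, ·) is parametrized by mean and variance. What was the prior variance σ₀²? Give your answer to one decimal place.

σ₀² = 83.6

Posterior precision equals prior precision plus data precision: 1/σ_n² = 1/σ₀² + n/σ².
So 1/σ₀² = 1/3.0263 − 25/78.5 = 0.330437 − 0.318471 = 0.011966.
Hence σ₀² = 1/0.011966 ≈ 83.6.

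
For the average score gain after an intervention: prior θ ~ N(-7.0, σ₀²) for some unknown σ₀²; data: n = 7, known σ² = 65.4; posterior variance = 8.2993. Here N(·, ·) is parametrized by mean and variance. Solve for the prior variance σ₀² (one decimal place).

Posterior precision equals prior precision plus data precision: 1/σ_n² = 1/σ₀² + n/σ².
So 1/σ₀² = 1/8.2993 − 7/65.4 = 0.120492 − 0.107034 = 0.013458.
Hence σ₀² = 1/0.013458 ≈ 74.3.

σ₀² = 74.3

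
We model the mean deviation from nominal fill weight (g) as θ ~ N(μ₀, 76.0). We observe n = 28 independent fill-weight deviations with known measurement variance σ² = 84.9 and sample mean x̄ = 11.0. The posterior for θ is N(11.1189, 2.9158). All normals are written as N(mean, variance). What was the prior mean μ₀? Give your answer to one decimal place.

The posterior mean is a precision-weighted average: μ_n = (τ₀μ₀ + τ_data·x̄)/(τ₀+τ_data), with τ₀=1/σ₀² and τ_data=n/σ².
Here τ₀ = 1/76.0 = 0.013158 and τ_data = 28/84.9 = 0.329800, so τ_n = 0.342958.
Rearranging for μ₀: μ₀ = (μ_n·τ_n − τ_data·x̄)/τ₀ = (11.1189·0.342958 − 0.329800·11.0) / 0.013158 = 0.185516/0.013158 ≈ 14.1.

μ₀ = 14.1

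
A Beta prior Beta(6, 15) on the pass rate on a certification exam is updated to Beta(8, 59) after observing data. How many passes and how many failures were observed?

2 passes and 44 failures

A Beta(a, b) prior with s successes and f failures in binomial data gives a Beta(a+s, b+f) posterior.
Match parameters: s=8−6=2, f=59−15=44.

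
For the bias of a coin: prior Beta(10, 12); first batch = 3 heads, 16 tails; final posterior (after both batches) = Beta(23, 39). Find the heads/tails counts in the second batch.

Sequential conjugate updates are equivalent to a single update on the pooled data, so total successes = posterior α − prior α and total failures = posterior β − prior β.
Total across both batches: 23−10=13 heads, 39−12=27 tails.
Subtract the first batch: 13−3=10 heads and 27−16=11 tails.

10 heads and 11 tails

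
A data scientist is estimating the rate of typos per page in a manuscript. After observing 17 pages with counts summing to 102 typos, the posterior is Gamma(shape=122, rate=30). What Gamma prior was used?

A Gamma(α, β) prior (rate parametrization) on a Poisson rate with n observations summing to S gives posterior Gamma(α+S, β+n).
So α = 122 − 102 = 20 and β = 30 − 17 = 13.

Gamma(shape=20, rate=13)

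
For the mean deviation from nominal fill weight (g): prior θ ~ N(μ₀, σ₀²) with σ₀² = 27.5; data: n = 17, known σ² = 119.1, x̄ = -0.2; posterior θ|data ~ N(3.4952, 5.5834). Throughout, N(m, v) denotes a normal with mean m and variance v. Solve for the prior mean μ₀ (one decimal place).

μ₀ = 18.0

With known observation variance, the Normal–Normal posterior has precision τ_n = τ₀ + n/σ² and mean μ_n = (τ₀μ₀ + (n/σ²)x̄)/τ_n.
Here τ₀ = 1/27.5 = 0.036364 and τ_data = 17/119.1 = 0.142737, so τ_n = 0.179101.
Rearranging for μ₀: μ₀ = (μ_n·τ_n − τ_data·x̄)/τ₀ = (3.4952·0.179101 − 0.142737·-0.2) / 0.036364 = 0.654541/0.036364 ≈ 18.0.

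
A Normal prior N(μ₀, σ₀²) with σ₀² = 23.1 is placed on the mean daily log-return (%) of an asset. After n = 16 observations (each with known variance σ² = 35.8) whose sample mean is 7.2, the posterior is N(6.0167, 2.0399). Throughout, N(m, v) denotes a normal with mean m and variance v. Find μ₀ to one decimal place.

The posterior mean is a precision-weighted average: μ_n = (τ₀μ₀ + τ_data·x̄)/(τ₀+τ_data), with τ₀=1/σ₀² and τ_data=n/σ².
Here τ₀ = 1/23.1 = 0.043290 and τ_data = 16/35.8 = 0.446927, so τ_n = 0.490217.
Rearranging for μ₀: μ₀ = (μ_n·τ_n − τ_data·x̄)/τ₀ = (6.0167·0.490217 − 0.446927·7.2) / 0.043290 = -0.268386/0.043290 ≈ -6.2.

μ₀ = -6.2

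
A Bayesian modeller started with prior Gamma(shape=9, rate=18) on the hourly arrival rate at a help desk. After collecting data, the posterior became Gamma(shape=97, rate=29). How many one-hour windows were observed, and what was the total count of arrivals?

n = 11 one-hour windows with total 88 arrivals

A Gamma(α, β) prior (rate parametrization) on a Poisson rate with n observations summing to S gives posterior Gamma(α+S, β+n).
Matching: Σxᵢ = 97 − 9 = 88 and n = 29 − 18 = 11.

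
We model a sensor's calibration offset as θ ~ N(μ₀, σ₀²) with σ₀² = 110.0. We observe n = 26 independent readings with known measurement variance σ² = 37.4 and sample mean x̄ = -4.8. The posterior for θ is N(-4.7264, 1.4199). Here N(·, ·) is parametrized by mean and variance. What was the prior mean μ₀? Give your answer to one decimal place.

μ₀ = 0.9

The posterior mean is a precision-weighted average: μ_n = (τ₀μ₀ + τ_data·x̄)/(τ₀+τ_data), with τ₀=1/σ₀² and τ_data=n/σ².
Here τ₀ = 1/110.0 = 0.009091 and τ_data = 26/37.4 = 0.695187, so τ_n = 0.704278.
Rearranging for μ₀: μ₀ = (μ_n·τ_n − τ_data·x̄)/τ₀ = (-4.7264·0.704278 − 0.695187·-4.8) / 0.009091 = 0.008198/0.009091 ≈ 0.9.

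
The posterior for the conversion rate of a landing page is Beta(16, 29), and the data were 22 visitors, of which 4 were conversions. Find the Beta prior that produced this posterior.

Under Beta–binomial conjugacy the posterior parameters are (a+s, b+f).
Subtract the data counts: 16−4=12, 29−18=11.

Beta(12, 11)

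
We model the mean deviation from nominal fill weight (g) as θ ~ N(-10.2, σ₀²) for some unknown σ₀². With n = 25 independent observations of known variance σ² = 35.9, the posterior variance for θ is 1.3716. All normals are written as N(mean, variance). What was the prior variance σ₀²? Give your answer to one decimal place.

σ₀² = 30.6

Posterior precision equals prior precision plus data precision: 1/σ_n² = 1/σ₀² + n/σ².
So 1/σ₀² = 1/1.3716 − 25/35.9 = 0.729076 − 0.696379 = 0.032697.
Hence σ₀² = 1/0.032697 ≈ 30.6.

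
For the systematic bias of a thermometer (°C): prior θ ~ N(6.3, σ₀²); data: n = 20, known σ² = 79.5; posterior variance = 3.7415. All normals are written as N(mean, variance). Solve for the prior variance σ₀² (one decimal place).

σ₀² = 63.7

For the Normal–Normal model with known σ², precisions add: τ_n = τ₀ + n/σ².
So 1/σ₀² = 1/3.7415 − 20/79.5 = 0.267272 − 0.251572 = 0.015700.
Hence σ₀² = 1/0.015700 ≈ 63.7.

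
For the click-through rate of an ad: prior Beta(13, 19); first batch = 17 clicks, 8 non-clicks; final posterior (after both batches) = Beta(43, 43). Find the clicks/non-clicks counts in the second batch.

Because Beta–binomial updating is additive in the counts, the combined data contributed (α_post−α_prior, β_post−β_prior) successes and failures.
Total across both batches: 43−13=30 clicks, 43−19=24 non-clicks.
Subtract the first batch: 30−17=13 clicks and 24−8=16 non-clicks.

13 clicks and 16 non-clicks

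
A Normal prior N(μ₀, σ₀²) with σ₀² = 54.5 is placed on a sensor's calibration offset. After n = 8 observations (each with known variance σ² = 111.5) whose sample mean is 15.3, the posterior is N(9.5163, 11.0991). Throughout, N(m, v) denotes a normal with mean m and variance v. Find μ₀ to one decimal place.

μ₀ = -13.1

With known observation variance, the Normal–Normal posterior has precision τ_n = τ₀ + n/σ² and mean μ_n = (τ₀μ₀ + (n/σ²)x̄)/τ_n.
Here τ₀ = 1/54.5 = 0.018349 and τ_data = 8/111.5 = 0.071749, so τ_n = 0.090098.
Rearranging for μ₀: μ₀ = (μ_n·τ_n − τ_data·x̄)/τ₀ = (9.5163·0.090098 − 0.071749·15.3) / 0.018349 = -0.240360/0.018349 ≈ -13.1.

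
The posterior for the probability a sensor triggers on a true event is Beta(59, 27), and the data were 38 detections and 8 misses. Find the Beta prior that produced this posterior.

Beta(21, 19)

Under Beta–binomial conjugacy the posterior parameters are (a+s, b+f).
So a = 59 − 38 = 21 and b = 27 − 8 = 19.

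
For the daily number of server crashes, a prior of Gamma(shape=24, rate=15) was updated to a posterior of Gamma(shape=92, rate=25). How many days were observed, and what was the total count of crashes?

Gamma–Poisson conjugacy: posterior shape = α + Σxᵢ, posterior rate = β + n.
Matching: Σxᵢ = 92 − 24 = 68 and n = 25 − 15 = 10.

n = 10 days with total 68 crashes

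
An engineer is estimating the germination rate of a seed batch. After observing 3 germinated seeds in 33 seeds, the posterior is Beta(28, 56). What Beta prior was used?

Beta(25, 26)

A Beta(α, β) prior with s successes and f failures in binomial data gives a Beta(α+s, β+f) posterior.
Subtract the data counts: 28−3=25, 56−30=26.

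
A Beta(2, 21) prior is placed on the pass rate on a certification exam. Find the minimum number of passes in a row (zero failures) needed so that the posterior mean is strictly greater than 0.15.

k = 2

After k passes and 0 failures the posterior is Beta(2+k, 21), with mean (2+k)/(2+21+k).
Set (2+k)/(23+k) > 0.15 and solve: k > (0.15·23 − 2)/(1 − 0.15) = 1.706.
The smallest integer exceeding 1.706 is 2, and checking k=2: (4)/(25) = 0.1600 > 0.15.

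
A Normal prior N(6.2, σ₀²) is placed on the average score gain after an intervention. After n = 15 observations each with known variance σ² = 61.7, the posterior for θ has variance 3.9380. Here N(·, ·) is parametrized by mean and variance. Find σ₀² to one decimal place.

σ₀² = 92.4

For the Normal–Normal model with known σ², precisions add: τ_n = τ₀ + n/σ².
So 1/σ₀² = 1/3.9380 − 15/61.7 = 0.253936 − 0.243112 = 0.010824.
Hence σ₀² = 1/0.010824 ≈ 92.4.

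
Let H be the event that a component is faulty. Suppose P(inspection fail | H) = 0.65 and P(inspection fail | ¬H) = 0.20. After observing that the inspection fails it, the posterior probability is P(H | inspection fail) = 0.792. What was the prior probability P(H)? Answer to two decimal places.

In odds form, posterior odds = prior odds × likelihood ratio, so prior odds = posterior odds ÷ LR.
Posterior odds = 0.792/(1−0.792) = 3.8077. LR = 0.65/0.20 = 3.2500.
Prior odds = 3.8077/3.2500 = 1.1716, so P(H) = 1.1716/(1+1.1716) ≈ 0.54.

P(H) = 0.54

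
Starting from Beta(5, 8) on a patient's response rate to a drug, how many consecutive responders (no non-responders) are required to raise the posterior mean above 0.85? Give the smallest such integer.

k = 41

After k responders and 0 non-responders the posterior is Beta(5+k, 8), with mean (5+k)/(5+8+k).
Set (5+k)/(13+k) > 0.85 and solve: k > (0.85·13 − 5)/(1 − 0.85) = 40.333.
The smallest integer exceeding 40.333 is 41, and checking k=41: (46)/(54) = 0.8519 > 0.85.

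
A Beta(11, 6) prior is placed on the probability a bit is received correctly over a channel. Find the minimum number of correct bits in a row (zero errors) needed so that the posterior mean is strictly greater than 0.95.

After k correct bits and 0 errors the posterior is Beta(11+k, 6), with mean (11+k)/(11+6+k).
Set (11+k)/(17+k) > 0.95 and solve: k > (0.95·17 − 11)/(1 − 0.95) = 103.000.
The smallest integer exceeding 103.000 is 104, and checking k=104: (115)/(121) = 0.9504 > 0.95.

k = 104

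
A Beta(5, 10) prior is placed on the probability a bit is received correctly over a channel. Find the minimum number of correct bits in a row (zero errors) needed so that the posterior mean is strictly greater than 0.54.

After k correct bits and 0 errors the posterior is Beta(5+k, 10), with mean (5+k)/(5+10+k).
Set (5+k)/(15+k) > 0.54 and solve: k > (0.54·15 − 5)/(1 − 0.54) = 6.739.
The smallest integer exceeding 6.739 is 7.

k = 7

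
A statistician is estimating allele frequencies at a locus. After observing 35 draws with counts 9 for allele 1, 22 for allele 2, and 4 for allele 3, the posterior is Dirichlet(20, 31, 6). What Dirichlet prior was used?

Dirichlet(11, 9, 2)

For a Dirichlet(α) prior with multinomial counts c, the posterior is Dirichlet(α + c) componentwise.
Subtract each count from the matching posterior parameter: 20−9=11, 31−22=9, 6−4=2.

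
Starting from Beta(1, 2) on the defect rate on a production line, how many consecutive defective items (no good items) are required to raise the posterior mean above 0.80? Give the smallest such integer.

After k defective items and 0 good items the posterior is Beta(1+k, 2), with mean (1+k)/(1+2+k).
Set (1+k)/(3+k) > 0.80 and solve: k > (0.80·3 − 1)/(1 − 0.80) = 7.000.
The smallest integer exceeding 7.000 is 8.

k = 8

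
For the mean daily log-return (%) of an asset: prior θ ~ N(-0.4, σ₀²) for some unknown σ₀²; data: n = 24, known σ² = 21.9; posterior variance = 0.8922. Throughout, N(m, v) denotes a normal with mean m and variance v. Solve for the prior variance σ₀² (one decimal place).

σ₀² = 40.1

For the Normal–Normal model with known σ², precisions add: τ_n = τ₀ + n/σ².
So 1/σ₀² = 1/0.8922 − 24/21.9 = 1.120825 − 1.095890 = 0.024935.
Hence σ₀² = 1/0.024935 ≈ 40.1.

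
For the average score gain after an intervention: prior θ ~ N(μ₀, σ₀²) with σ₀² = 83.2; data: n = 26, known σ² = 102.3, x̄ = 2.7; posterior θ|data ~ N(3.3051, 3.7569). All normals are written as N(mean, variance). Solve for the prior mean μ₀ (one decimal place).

The posterior mean is a precision-weighted average: μ_n = (τ₀μ₀ + τ_data·x̄)/(τ₀+τ_data), with τ₀=1/σ₀² and τ_data=n/σ².
Here τ₀ = 1/83.2 = 0.012019 and τ_data = 26/102.3 = 0.254154, so τ_n = 0.266173.
Rearranging for μ₀: μ₀ = (μ_n·τ_n − τ_data·x̄)/τ₀ = (3.3051·0.266173 − 0.254154·2.7) / 0.012019 = 0.193513/0.012019 ≈ 16.1.

μ₀ = 16.1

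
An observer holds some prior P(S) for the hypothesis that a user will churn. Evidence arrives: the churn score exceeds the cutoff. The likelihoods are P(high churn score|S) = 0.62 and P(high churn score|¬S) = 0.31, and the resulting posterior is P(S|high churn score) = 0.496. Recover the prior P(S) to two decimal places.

Bayes' rule in odds form gives O(S|E) = O(S)·[P(E|S)/P(E|¬S)], hence O(S) = O(S|E)/LR.
Posterior odds = 0.496/(1−0.496) = 0.9841. LR = 0.62/0.31 = 2.0000.
Prior odds = 0.9841/2.0000 = 0.4920, so P(S) = 0.4920/(1+0.4920) ≈ 0.33.

P(S) = 0.33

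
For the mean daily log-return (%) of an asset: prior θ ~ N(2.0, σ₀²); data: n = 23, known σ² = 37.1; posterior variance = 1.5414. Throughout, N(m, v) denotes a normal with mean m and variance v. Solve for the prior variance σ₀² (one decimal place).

σ₀² = 34.7

For the Normal–Normal model with known σ², precisions add: τ_n = τ₀ + n/σ².
So 1/σ₀² = 1/1.5414 − 23/37.1 = 0.648761 − 0.619946 = 0.028815.
Hence σ₀² = 1/0.028815 ≈ 34.7.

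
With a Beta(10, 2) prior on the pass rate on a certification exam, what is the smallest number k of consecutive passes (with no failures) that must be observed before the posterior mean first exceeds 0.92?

k = 14

After k passes and 0 failures the posterior is Beta(10+k, 2), with mean (10+k)/(10+2+k).
Set (10+k)/(12+k) > 0.92 and solve: k > (0.92·12 − 10)/(1 − 0.92) = 13.000.
The smallest integer exceeding 13.000 is 14, and checking k=14: (24)/(26) = 0.9231 > 0.92.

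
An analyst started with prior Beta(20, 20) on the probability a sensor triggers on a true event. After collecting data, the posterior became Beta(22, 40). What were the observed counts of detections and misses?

A Beta(a, b) prior with s successes and f failures in binomial data gives a Beta(a+s, b+f) posterior.
Match parameters: s=22−20=2, f=40−20=20.

2 detections and 20 misses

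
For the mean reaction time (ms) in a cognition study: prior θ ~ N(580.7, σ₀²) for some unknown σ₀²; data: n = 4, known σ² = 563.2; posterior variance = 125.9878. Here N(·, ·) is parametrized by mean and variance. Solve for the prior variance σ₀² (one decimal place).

σ₀² = 1197.6

Posterior precision equals prior precision plus data precision: 1/σ_n² = 1/σ₀² + n/σ².
So 1/σ₀² = 1/125.9878 − 4/563.2 = 0.007937 − 0.007102 = 0.000835.
Hence σ₀² = 1/0.000835 ≈ 1197.6.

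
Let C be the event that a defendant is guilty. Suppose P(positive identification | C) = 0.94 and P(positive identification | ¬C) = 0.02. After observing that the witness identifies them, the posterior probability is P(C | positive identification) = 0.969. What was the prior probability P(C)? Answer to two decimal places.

In odds form, posterior odds = prior odds × likelihood ratio, so prior odds = posterior odds ÷ LR.
Posterior odds = 0.969/(1−0.969) = 31.2581. LR = 0.94/0.02 = 47.0000.
Prior odds = 31.2581/47.0000 = 0.6651, so P(C) = 0.6651/(1+0.6651) ≈ 0.40.

P(C) = 0.40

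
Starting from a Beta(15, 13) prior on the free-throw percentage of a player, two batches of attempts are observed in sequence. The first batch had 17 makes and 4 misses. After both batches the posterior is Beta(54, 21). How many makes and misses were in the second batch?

22 makes and 4 misses

Because Beta–binomial updating is additive in the counts, the combined data contributed (α_post−α_prior, β_post−β_prior) successes and failures.
Total across both batches: 54−15=39 makes, 21−13=8 misses.
Subtract the first batch: 39−17=22 makes and 8−4=4 misses.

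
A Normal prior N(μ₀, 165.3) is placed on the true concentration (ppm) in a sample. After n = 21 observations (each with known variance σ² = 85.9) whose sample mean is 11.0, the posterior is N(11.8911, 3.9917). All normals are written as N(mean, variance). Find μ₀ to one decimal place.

The posterior mean is a precision-weighted average: μ_n = (τ₀μ₀ + τ_data·x̄)/(τ₀+τ_data), with τ₀=1/σ₀² and τ_data=n/σ².
Here τ₀ = 1/165.3 = 0.006050 and τ_data = 21/85.9 = 0.244470, so τ_n = 0.250520.
Rearranging for μ₀: μ₀ = (μ_n·τ_n − τ_data·x̄)/τ₀ = (11.8911·0.250520 − 0.244470·11.0) / 0.006050 = 0.289788/0.006050 ≈ 47.9.

μ₀ = 47.9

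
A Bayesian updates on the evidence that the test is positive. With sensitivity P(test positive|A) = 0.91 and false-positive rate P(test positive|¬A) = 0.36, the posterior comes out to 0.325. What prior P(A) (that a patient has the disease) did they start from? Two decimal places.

In odds form, posterior odds = prior odds × likelihood ratio, so prior odds = posterior odds ÷ LR.
Posterior odds = 0.325/(1−0.325) = 0.4815. LR = 0.91/0.36 = 2.5278.
Prior odds = 0.4815/2.5278 = 0.1905, so P(A) = 0.1905/(1+0.1905) ≈ 0.16.

P(A) = 0.16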